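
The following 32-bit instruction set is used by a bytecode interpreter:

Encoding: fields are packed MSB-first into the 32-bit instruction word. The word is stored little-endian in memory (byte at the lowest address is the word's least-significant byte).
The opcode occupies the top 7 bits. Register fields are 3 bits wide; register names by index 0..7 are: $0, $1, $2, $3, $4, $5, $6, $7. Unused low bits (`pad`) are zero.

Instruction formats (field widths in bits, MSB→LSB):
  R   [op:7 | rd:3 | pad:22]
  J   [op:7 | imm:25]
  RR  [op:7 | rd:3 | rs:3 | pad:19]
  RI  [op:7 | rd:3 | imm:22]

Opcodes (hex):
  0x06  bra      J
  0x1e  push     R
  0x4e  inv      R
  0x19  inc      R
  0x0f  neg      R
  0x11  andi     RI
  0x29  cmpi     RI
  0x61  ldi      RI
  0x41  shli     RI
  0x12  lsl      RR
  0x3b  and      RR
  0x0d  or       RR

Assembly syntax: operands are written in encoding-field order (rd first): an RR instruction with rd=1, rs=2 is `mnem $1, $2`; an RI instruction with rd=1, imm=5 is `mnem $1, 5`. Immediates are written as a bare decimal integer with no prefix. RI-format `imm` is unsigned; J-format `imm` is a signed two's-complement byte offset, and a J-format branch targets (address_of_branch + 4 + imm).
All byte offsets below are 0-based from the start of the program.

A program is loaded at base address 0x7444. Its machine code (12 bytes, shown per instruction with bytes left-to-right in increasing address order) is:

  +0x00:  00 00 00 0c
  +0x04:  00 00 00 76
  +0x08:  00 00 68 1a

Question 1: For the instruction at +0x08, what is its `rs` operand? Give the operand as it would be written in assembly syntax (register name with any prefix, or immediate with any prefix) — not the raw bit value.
@+08  little-endian(00 00 68 1a) = 0x1a680000
  op=0x1a680000>>25=0xd ⇒ or (RR)
  [24:22] rd=1 = $1
  [21:19] rs=5 = $5

$5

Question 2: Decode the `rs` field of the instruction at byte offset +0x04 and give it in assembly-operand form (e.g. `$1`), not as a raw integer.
@+04  little-endian(00 00 00 76) = 0x76000000
  op=0x76000000>>25=0x3b ⇒ and (RR)
  rd: (w>>22)&0x7=0x0 → $0
  rs: (w>>19)&0x7=0x0 → $0

$0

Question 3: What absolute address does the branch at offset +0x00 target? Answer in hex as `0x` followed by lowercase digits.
@+00  little-endian(00 00 00 0c) = 0x0c000000
  top 7b → 0x6 → bra [J]
  [24:0] imm=0 = 0
  target = base 0x7444 + off 0x00 + 4 + imm 0 = 0x7448

0x7448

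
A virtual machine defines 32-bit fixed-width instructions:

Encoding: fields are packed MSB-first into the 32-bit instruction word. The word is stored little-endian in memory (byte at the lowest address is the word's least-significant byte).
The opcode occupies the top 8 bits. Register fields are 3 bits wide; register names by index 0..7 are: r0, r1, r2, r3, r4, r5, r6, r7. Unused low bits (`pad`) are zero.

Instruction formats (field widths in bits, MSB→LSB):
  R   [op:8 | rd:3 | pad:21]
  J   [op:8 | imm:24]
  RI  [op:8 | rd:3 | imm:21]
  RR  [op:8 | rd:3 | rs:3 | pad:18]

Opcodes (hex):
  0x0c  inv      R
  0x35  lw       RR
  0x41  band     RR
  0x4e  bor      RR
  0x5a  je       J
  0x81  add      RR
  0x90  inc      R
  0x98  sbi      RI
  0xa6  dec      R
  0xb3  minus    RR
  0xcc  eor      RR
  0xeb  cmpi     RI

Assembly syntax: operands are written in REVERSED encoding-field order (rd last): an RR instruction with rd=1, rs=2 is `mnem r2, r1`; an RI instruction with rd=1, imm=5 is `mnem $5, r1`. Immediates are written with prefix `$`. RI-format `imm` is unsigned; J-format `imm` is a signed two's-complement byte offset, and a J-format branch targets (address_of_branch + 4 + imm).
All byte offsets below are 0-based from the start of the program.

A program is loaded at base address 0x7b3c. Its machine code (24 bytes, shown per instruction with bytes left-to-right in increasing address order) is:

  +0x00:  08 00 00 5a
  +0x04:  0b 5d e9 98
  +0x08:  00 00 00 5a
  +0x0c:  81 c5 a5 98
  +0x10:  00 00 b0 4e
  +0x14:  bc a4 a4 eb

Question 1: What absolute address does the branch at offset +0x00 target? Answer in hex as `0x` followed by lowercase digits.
[00] 08 00 00 5a → 0x5a000008
  opcode bits[31:24]=0x5a: je/J
  [23:0] imm=8 = $8
  target = base 0x7b3c + off 0x00 + 4 + imm 8 = 0x7b48

0x7b48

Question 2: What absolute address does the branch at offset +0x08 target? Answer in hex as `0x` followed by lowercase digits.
0x7b48

[08] 00 00 00 5a → 0x5a000000
  opcode bits[31:24]=0x5a: je/J
  imm: (w>>0)&0xffffff=0x0 → $0
  target = base 0x7b3c + off 0x08 + 4 + imm 0 = 0x7b48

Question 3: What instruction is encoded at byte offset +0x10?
bor r4, r5

off 0x10: read 00 00 b0 4e as little → 0x4eb00000
  opcode bits[31:24]=0x4e: bor/RR
  [23:21] rd=5 = r5
  [20:18] rs=4 = r4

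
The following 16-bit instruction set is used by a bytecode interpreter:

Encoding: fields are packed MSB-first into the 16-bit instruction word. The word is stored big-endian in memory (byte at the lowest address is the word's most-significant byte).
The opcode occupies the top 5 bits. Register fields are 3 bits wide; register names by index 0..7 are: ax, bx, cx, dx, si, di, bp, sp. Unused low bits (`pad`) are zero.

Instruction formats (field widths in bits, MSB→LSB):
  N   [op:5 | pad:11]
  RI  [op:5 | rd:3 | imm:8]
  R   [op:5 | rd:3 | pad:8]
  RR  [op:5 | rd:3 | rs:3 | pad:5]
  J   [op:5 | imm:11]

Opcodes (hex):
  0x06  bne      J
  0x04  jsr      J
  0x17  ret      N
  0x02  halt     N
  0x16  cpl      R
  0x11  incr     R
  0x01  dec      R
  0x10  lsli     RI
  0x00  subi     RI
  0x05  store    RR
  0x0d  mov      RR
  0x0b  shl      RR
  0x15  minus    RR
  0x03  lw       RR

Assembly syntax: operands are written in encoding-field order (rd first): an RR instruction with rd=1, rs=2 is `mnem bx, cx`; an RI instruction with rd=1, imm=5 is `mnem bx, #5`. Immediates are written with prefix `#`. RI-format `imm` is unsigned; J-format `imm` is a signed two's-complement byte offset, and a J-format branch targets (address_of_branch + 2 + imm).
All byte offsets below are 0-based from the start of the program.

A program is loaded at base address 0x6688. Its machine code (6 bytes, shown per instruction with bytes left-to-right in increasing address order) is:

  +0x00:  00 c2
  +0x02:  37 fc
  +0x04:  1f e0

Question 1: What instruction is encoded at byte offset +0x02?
bne #-4

[02] 37 fc → 0x37fc
  opcode bits[15:11]=0x6: bne/J
  imm@[10:0]=0x7fc (s11→-4) ⇒ #-4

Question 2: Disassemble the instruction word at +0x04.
lw sp, sp

@+04  big-endian(1f e0) = 0x1fe0
  top 5b → 0x3 → lw [RR]
  [10:8] rd=7 = sp
  [7:5] rs=7 = sp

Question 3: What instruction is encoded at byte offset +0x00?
off 0x00: read 00 c2 as big → 0x00c2
  op=0x00c2>>11=0x0 ⇒ subi (RI)
  rd@[10:8]=0x0 ⇒ ax
  imm@[7:0]=0xc2 ⇒ #194

subi ax, #194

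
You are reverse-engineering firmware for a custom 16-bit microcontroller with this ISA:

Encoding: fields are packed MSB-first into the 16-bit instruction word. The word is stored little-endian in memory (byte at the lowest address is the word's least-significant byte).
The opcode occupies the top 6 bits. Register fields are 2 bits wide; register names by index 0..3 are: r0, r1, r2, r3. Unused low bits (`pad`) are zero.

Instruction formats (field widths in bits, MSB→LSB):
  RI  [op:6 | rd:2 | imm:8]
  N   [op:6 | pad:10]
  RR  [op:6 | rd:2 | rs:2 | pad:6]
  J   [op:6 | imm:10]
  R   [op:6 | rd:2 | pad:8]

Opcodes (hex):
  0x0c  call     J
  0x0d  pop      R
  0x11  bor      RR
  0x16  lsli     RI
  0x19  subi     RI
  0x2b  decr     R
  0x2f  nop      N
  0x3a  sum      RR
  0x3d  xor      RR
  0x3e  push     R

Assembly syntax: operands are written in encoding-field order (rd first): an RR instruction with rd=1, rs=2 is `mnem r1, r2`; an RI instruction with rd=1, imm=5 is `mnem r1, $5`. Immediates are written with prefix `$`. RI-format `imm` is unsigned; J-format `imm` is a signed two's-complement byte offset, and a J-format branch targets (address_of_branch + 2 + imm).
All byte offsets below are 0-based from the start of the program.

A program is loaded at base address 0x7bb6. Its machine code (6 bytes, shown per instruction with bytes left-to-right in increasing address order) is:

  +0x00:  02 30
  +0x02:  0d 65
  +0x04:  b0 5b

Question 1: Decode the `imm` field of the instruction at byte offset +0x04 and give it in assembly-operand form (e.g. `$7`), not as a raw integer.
+0x04: b0 5b ⇒ word 0x5bb0 (little)
  opcode bits[15:10]=0x16: lsli/RI
  [9:8] rd=3 = r3
  [7:0] imm=176 = $176

$176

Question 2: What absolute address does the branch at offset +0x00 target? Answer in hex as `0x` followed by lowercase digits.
+0x00: 02 30 ⇒ word 0x3002 (little)
  op=0x3002>>10=0xc ⇒ call (J)
  [9:0] imm=2 = $2
  target = base 0x7bb6 + off 0x00 + 2 + imm 2 = 0x7bba

0x7bba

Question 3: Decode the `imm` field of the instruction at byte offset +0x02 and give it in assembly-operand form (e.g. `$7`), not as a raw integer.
$13

+0x02: 0d 65 ⇒ word 0x650d (little)
  top 6b → 0x19 → subi [RI]
  rd@[9:8]=0x1 ⇒ r1
  imm@[7:0]=0xd ⇒ $13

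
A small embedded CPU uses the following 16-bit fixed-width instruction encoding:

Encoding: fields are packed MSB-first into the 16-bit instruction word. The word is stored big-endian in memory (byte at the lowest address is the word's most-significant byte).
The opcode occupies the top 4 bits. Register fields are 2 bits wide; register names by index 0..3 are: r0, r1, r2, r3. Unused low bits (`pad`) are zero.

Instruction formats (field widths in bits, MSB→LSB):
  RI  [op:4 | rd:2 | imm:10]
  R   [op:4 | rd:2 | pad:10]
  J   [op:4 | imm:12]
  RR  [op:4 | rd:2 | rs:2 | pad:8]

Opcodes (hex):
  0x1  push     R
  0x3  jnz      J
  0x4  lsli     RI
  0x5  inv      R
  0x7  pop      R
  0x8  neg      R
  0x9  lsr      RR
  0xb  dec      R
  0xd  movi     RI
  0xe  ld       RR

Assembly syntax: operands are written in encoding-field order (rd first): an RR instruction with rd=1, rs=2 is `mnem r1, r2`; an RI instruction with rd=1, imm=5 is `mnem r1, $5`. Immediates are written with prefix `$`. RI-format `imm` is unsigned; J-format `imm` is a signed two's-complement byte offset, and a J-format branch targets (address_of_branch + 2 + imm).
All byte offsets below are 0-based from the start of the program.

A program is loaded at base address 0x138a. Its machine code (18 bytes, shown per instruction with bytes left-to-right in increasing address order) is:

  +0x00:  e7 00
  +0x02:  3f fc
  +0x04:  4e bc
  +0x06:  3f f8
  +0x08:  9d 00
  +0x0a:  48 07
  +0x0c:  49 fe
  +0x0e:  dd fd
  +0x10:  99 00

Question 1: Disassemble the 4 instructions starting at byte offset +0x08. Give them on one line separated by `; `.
lsr r3, r1; lsli r2, $7; lsli r2, $510; movi r3, $509

@+08  big-endian(9d 00) = 0x9d00
  op=0x9d00>>12=0x9 ⇒ lsr (RR)
  [11:10] rd=3 = r3
  [9:8] rs=1 = r1
@+0a  big-endian(48 07) = 0x4807
  op=0x4807>>12=0x4 ⇒ lsli (RI)
  [11:10] rd=2 = r2
  [9:0] imm=7 = $7
@+0c  big-endian(49 fe) = 0x49fe
  op=0x49fe>>12=0x4 ⇒ lsli (RI)
  [11:10] rd=2 = r2
  [9:0] imm=510 = $510
@+0e  big-endian(dd fd) = 0xddfd
  op=0xddfd>>12=0xd ⇒ movi (RI)
  [11:10] rd=3 = r3
  [9:0] imm=509 = $509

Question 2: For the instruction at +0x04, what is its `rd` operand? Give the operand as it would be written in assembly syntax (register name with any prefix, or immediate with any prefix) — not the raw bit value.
r3

off 0x04: read 4e bc as big → 0x4ebc
  op=0x4ebc>>12=0x4 ⇒ lsli (RI)
  [11:10] rd=3 = r3
  [9:0] imm=700 = $700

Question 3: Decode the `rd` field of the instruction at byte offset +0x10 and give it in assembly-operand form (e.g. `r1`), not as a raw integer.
r2

[10] 99 00 → 0x9900
  op=0x9900>>12=0x9 ⇒ lsr (RR)
  rd@[11:10]=0x2 ⇒ r2
  rs@[9:8]=0x1 ⇒ r1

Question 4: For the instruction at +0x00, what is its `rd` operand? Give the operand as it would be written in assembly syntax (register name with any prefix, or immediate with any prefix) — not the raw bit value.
r1

off 0x00: read e7 00 as big → 0xe700
  opcode bits[15:12]=0xe: ld/RR
  rd@[11:10]=0x1 ⇒ r1
  rs@[9:8]=0x3 ⇒ r3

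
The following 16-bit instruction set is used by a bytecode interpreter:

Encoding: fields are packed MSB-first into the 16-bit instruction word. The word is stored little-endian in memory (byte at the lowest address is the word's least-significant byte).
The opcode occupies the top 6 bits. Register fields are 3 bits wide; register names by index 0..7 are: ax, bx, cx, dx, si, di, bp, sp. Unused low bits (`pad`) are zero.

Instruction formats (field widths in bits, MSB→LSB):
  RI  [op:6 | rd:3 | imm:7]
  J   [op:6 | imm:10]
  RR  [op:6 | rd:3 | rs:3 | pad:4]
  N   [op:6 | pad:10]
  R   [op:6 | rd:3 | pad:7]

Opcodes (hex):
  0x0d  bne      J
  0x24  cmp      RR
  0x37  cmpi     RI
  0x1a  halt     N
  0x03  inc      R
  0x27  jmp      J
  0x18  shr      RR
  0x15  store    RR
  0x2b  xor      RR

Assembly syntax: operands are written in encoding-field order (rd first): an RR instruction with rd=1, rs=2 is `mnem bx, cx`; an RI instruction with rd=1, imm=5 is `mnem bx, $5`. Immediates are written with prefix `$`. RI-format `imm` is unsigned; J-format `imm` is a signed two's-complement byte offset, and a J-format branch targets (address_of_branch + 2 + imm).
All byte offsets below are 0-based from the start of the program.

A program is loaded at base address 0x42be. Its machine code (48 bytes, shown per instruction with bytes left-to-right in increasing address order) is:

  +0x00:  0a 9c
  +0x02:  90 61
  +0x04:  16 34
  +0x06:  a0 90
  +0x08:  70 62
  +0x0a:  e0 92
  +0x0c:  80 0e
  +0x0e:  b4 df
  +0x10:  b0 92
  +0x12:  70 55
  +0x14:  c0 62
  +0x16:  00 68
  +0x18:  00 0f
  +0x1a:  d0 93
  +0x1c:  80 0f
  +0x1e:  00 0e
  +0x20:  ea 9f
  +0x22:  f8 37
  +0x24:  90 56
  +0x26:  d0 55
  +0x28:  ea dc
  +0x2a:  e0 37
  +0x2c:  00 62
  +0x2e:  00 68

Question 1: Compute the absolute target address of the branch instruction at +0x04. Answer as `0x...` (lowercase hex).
0x42da

+0x04: 16 34 ⇒ word 0x3416 (little)
  top 6b → 0xd → bne [J]
  [9:0] imm=22 = $22
  target = base 0x42be + off 0x04 + 2 + imm 22 = 0x42da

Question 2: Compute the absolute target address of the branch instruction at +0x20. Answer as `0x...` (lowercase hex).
0x42ca

off 0x20: read ea 9f as little → 0x9fea
  top 6b → 0x27 → jmp [J]
  imm: (w>>0)&0x3ff=0x3ea (s10→-22) → $-22
  target = base 0x42be + off 0x20 + 2 + imm -22 = 0x42ca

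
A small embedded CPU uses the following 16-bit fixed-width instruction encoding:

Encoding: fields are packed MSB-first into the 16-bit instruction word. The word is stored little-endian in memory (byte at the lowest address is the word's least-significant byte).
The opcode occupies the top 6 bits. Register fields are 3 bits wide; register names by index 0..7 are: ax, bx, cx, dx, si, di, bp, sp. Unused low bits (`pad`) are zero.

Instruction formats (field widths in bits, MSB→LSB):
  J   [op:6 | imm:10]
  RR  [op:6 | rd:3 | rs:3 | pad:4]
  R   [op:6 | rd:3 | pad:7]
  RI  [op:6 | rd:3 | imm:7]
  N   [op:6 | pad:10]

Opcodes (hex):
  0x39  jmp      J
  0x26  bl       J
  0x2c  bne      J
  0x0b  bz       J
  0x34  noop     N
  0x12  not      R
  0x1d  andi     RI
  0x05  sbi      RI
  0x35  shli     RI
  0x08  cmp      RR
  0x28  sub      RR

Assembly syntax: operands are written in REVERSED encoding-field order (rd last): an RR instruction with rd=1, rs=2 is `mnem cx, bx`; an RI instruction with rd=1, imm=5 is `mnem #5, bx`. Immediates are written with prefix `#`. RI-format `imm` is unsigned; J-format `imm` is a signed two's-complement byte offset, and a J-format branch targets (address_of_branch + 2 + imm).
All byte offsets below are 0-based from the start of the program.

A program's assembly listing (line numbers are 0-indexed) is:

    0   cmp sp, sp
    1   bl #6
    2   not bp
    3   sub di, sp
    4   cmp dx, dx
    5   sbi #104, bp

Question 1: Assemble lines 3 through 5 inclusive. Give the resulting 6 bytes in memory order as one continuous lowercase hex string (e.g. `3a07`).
d0a3b0216817

line 3 (sub): pack op=0x28:6|rd=7:3|rs=5:3|pad=0:4 = 0xa3d0; little→ d0 a3
line 4 (cmp): pack op=0x8:6|rd=3:3|rs=3:3|pad=0:4 = 0x21b0; little→ b0 21
line 5 (sbi): pack op=0x5:6|rd=6:3|imm=104:7 = 0x1768; little→ 68 17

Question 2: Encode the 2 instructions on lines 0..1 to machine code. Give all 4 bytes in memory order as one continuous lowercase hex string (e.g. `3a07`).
f0230698

0. cmp fields op=0x8:6|rd=7:3|rs=7:3|pad=0:4 → word 23f0h → f0 23
1. bl fields op=0x26:6|imm=6:10 → word 9806h → 06 98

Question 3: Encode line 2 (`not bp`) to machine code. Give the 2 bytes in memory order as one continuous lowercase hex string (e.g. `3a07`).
line 2 (not): pack op=0x12:6|rd=6:3|pad=0:7 = 0x4b00; little→ 00 4b

004b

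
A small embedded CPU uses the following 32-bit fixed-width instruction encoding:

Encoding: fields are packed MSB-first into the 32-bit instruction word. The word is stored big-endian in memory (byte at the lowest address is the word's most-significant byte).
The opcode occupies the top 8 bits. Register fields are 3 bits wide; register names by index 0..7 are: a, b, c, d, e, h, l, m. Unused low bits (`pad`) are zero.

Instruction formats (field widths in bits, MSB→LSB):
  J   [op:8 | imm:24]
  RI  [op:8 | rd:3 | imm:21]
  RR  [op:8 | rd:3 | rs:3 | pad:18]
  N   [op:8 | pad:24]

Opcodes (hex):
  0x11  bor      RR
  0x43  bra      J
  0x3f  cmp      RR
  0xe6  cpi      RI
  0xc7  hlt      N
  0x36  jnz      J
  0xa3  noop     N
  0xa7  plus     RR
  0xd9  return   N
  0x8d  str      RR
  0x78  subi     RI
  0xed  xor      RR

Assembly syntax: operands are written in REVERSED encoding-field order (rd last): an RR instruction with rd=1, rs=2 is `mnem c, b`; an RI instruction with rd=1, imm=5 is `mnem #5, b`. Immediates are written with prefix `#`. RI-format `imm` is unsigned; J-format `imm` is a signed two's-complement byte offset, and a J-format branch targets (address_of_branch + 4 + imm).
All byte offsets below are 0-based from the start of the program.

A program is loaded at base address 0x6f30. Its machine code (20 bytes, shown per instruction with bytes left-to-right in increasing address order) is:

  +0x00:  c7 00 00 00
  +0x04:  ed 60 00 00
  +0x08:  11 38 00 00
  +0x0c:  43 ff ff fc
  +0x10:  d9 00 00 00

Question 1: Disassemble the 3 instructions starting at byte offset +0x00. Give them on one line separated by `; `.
hlt; xor a, d; bor l, b

@+00  big-endian(c7 00 00 00) = 0xc7000000
  top 8b → 0xc7 → hlt [N]
@+04  big-endian(ed 60 00 00) = 0xed600000
  top 8b → 0xed → xor [RR]
  rd: (w>>21)&0x7=0x3 → d
  rs: (w>>18)&0x7=0x0 → a
@+08  big-endian(11 38 00 00) = 0x11380000
  top 8b → 0x11 → bor [RR]
  rd: (w>>21)&0x7=0x1 → b
  rs: (w>>18)&0x7=0x6 → l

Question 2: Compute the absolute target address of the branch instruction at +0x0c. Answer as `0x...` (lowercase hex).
@+0c  big-endian(43 ff ff fc) = 0x43fffffc
  opcode bits[31:24]=0x43: bra/J
  imm@[23:0]=0xfffffc (s24→-4) ⇒ #-4
  target = base 0x6f30 + off 0x0c + 4 + imm -4 = 0x6f3c

0x6f3c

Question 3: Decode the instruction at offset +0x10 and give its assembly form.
[10] d9 00 00 00 → 0xd9000000
  opcode bits[31:24]=0xd9: return/N

return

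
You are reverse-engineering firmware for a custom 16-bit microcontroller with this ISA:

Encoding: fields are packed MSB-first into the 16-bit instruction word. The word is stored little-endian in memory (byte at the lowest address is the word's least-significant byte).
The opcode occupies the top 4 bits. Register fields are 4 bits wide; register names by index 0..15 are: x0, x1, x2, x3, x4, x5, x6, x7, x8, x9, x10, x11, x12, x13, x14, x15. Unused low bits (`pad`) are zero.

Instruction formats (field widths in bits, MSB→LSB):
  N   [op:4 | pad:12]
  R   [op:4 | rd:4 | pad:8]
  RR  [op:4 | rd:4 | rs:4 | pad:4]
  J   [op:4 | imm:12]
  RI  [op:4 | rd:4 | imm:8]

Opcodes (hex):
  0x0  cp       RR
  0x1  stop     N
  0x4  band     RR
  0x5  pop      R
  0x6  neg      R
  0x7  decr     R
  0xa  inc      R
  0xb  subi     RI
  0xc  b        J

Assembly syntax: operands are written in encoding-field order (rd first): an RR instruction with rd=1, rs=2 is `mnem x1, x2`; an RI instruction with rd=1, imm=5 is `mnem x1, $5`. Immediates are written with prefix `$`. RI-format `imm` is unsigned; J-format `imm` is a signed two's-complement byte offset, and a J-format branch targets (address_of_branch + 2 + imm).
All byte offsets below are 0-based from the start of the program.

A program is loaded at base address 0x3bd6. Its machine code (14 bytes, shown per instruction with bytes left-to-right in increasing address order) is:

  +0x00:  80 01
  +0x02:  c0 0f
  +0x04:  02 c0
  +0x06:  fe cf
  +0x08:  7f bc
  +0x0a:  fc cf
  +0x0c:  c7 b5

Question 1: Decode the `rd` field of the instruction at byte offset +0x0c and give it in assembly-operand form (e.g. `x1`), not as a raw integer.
x5

[0c] c7 b5 → 0xb5c7
  top 4b → 0xb → subi [RI]
  [11:8] rd=5 = x5
  [7:0] imm=199 = $199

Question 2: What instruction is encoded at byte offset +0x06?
[06] fe cf → 0xcffe
  top 4b → 0xc → b [J]
  imm@[11:0]=0xffe (s12→-2) ⇒ $-2

b $-2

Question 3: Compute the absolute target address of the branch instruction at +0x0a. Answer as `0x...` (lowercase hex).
off 0x0a: read fc cf as little → 0xcffc
  op=0xcffc>>12=0xc ⇒ b (J)
  imm@[11:0]=0xffc (s12→-4) ⇒ $-4
  target = base 0x3bd6 + off 0x0a + 2 + imm -4 = 0x3bde

0x3bde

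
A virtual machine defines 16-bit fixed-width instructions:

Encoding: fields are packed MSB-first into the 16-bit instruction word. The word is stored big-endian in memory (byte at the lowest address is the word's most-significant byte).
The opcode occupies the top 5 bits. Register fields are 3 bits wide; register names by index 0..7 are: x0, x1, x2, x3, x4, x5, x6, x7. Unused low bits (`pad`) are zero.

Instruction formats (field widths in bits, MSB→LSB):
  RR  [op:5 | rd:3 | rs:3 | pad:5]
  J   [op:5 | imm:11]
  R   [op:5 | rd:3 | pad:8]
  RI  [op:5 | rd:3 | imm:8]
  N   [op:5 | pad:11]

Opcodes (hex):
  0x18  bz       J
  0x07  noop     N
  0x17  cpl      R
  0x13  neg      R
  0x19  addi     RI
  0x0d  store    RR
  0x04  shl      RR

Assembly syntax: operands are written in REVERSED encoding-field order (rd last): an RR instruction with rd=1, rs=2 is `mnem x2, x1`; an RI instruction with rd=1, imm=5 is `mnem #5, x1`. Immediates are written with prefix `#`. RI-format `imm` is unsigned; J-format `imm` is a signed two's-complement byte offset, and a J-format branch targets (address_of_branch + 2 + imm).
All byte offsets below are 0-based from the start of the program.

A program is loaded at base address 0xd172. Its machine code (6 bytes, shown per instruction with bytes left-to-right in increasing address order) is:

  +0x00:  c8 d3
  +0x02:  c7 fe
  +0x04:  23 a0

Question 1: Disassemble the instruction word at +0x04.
off 0x04: read 23 a0 as big → 0x23a0
  op=0x23a0>>11=0x4 ⇒ shl (RR)
  rd: (w>>8)&0x7=0x3 → x3
  rs: (w>>5)&0x7=0x5 → x5

shl x5, x3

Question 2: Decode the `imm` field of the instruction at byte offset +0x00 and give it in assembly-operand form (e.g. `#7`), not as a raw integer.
off 0x00: read c8 d3 as big → 0xc8d3
  top 5b → 0x19 → addi [RI]
  [10:8] rd=0 = x0
  [7:0] imm=211 = #211

#211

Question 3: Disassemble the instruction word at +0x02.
bz #-2

+0x02: c7 fe ⇒ word 0xc7fe (big)
  op=0xc7fe>>11=0x18 ⇒ bz (J)
  [10:0] imm=2046 (s11→-2) = #-2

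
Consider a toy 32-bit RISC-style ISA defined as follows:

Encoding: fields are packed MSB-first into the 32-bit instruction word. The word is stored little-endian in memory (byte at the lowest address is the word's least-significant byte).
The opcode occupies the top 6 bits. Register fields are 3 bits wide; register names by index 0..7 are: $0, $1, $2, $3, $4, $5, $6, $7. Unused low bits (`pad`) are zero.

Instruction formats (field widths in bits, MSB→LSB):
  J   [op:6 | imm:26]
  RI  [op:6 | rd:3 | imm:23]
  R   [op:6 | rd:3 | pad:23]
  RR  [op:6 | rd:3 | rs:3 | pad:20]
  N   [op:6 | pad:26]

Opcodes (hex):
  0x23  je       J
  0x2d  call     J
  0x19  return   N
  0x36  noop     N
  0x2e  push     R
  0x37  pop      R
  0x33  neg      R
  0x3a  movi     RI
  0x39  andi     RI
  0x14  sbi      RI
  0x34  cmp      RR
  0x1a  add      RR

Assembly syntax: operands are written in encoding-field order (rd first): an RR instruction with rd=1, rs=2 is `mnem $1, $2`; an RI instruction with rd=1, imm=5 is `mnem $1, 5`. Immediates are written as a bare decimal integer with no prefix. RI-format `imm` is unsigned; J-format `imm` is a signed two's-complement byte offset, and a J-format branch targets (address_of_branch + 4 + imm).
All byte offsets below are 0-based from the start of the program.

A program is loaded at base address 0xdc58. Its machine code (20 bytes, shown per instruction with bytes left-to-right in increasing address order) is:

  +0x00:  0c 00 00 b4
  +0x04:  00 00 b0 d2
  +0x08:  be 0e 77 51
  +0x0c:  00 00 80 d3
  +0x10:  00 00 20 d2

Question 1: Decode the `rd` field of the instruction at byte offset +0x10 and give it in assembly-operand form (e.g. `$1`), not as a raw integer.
$4

off 0x10: read 00 00 20 d2 as little → 0xd2200000
  top 6b → 0x34 → cmp [RR]
  rd: (w>>23)&0x7=0x4 → $4
  rs: (w>>20)&0x7=0x2 → $2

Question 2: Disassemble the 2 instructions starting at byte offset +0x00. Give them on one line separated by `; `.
off 0x00: read 0c 00 00 b4 as little → 0xb400000c
  op=0xb400000c>>26=0x2d ⇒ call (J)
  [25:0] imm=12 = 12
off 0x04: read 00 00 b0 d2 as little → 0xd2b00000
  op=0xd2b00000>>26=0x34 ⇒ cmp (RR)
  [25:23] rd=5 = $5
  [22:20] rs=3 = $3

call 12; cmp $5, $3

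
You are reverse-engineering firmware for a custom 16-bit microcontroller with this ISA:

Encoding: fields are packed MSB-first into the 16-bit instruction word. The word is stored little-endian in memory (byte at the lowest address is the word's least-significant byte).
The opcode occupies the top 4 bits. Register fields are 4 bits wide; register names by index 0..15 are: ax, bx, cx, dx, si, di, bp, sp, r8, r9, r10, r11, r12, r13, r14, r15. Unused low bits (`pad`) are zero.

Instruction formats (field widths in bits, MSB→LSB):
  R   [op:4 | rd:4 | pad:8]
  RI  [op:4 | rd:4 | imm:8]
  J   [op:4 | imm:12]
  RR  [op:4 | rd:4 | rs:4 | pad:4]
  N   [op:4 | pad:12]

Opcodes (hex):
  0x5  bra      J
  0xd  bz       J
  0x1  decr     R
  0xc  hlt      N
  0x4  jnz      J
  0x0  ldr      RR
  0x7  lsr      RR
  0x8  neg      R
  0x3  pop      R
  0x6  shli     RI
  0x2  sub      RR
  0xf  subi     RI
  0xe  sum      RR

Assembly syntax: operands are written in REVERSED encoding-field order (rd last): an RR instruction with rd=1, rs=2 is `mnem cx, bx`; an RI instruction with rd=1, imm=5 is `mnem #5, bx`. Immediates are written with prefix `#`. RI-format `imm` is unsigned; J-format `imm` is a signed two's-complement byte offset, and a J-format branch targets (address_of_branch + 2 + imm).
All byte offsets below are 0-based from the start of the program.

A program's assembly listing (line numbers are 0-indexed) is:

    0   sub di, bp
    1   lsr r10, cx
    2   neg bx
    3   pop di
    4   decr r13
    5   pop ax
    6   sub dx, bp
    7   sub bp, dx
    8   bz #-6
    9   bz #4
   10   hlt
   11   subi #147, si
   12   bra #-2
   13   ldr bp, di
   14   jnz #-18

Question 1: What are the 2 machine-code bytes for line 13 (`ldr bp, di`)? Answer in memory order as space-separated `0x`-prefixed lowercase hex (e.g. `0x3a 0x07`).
0x60 0x05

13. ldr fields op=0x0:4|rd=5:4|rs=6:4|pad=0:4 → word 0560h → 60 05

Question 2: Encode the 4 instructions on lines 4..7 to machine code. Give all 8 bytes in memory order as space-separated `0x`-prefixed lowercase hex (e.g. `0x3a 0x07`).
0x00 0x1d 0x00 0x30 0x30 0x26 0x60 0x23

L4: decr op=0x1:4|rd=13:4|pad=0:8 ⇒ 0x1d00 ⇒ little 00 1d
L5: pop op=0x3:4|rd=0:4|pad=0:8 ⇒ 0x3000 ⇒ little 00 30
L6: sub op=0x2:4|rd=6:4|rs=3:4|pad=0:4 ⇒ 0x2630 ⇒ little 30 26
L7: sub op=0x2:4|rd=3:4|rs=6:4|pad=0:4 ⇒ 0x2360 ⇒ little 60 23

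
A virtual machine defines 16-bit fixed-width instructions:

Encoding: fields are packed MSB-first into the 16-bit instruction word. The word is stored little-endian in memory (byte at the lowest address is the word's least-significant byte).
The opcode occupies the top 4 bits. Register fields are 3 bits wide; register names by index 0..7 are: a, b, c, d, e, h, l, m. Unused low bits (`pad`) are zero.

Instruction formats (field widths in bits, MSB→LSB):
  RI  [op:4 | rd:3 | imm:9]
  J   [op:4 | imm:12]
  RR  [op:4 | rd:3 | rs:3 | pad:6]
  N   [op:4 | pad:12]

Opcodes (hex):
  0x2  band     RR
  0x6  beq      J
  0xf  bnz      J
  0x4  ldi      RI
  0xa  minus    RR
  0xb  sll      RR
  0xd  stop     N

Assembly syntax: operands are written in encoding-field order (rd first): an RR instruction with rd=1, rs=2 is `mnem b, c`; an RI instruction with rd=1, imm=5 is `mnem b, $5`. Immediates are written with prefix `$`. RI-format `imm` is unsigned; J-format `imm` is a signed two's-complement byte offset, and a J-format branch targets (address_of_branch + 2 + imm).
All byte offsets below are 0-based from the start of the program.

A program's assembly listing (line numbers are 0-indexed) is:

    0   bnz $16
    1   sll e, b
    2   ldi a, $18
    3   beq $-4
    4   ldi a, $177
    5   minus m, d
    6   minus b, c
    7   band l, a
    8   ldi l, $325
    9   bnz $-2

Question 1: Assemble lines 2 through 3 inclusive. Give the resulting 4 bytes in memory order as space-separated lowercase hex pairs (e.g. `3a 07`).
12 40 fc 6f

line 2 (ldi): pack op=0x4:4|rd=0:3|imm=18:9 = 0x4012; little→ 12 40
line 3 (beq): pack op=0x6:4|imm=-4:12 = 0x6ffc; little→ fc 6f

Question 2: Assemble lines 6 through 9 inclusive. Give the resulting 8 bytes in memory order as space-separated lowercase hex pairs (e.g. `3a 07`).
L6: minus op=0xa:4|rd=1:3|rs=2:3|pad=0:6 ⇒ 0xa280 ⇒ little 80 a2
L7: band op=0x2:4|rd=6:3|rs=0:3|pad=0:6 ⇒ 0x2c00 ⇒ little 00 2c
L8: ldi op=0x4:4|rd=6:3|imm=325:9 ⇒ 0x4d45 ⇒ little 45 4d
L9: bnz op=0xf:4|imm=-2:12 ⇒ 0xfffe ⇒ little fe ff

80 a2 00 2c 45 4d fe ff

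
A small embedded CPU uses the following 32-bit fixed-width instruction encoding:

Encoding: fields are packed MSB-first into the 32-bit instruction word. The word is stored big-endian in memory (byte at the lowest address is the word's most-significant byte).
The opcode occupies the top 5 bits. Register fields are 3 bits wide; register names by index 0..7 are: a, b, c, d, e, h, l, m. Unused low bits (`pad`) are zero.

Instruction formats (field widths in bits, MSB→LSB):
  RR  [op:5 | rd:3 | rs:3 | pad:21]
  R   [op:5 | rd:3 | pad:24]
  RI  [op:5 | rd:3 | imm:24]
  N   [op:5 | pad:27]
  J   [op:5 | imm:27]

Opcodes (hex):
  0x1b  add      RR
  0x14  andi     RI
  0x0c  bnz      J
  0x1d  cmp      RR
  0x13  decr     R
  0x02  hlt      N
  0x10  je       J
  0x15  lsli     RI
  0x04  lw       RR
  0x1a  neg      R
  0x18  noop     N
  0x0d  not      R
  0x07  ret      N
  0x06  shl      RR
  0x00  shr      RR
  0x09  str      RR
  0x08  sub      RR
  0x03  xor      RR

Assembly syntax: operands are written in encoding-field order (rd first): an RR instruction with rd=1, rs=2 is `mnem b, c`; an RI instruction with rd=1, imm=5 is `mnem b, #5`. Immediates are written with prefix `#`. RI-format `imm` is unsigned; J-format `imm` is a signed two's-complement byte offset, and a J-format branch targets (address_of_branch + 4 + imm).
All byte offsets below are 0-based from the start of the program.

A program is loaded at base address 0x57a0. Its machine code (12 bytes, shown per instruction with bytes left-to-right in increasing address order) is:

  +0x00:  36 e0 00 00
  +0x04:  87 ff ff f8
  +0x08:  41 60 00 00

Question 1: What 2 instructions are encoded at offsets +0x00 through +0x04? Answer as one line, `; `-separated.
shl l, m; je #-8

+0x00: 36 e0 00 00 ⇒ word 0x36e00000 (big)
  opcode bits[31:27]=0x6: shl/RR
  rd@[26:24]=0x6 ⇒ l
  rs@[23:21]=0x7 ⇒ m
+0x04: 87 ff ff f8 ⇒ word 0x87fffff8 (big)
  opcode bits[31:27]=0x10: je/J
  imm@[26:0]=0x7fffff8 (s27→-8) ⇒ #-8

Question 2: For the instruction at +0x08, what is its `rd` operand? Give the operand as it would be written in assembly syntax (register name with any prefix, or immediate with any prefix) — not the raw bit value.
b

off 0x08: read 41 60 00 00 as big → 0x41600000
  top 5b → 0x8 → sub [RR]
  [26:24] rd=1 = b
  [23:21] rs=3 = d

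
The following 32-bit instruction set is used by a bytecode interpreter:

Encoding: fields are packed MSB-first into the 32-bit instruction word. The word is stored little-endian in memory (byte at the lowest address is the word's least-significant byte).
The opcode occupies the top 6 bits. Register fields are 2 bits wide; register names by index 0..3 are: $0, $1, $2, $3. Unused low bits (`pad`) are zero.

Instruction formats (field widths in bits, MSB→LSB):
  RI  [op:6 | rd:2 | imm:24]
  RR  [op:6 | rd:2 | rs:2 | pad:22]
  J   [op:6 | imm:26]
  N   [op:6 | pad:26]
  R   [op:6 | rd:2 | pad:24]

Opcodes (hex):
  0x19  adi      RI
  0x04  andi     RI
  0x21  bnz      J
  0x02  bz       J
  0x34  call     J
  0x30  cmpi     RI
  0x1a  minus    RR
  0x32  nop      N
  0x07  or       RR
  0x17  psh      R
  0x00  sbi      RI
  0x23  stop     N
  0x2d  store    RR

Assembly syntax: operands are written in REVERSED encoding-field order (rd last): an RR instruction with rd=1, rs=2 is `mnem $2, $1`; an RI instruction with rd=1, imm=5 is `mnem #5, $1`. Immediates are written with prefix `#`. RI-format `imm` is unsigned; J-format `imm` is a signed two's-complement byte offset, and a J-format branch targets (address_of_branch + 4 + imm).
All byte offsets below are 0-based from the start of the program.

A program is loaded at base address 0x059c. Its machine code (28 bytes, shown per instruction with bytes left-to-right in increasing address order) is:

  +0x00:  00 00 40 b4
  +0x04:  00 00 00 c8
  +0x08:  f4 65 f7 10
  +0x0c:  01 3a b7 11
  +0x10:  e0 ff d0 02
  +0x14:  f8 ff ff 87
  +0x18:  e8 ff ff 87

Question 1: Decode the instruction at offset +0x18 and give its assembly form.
bnz #-24

off 0x18: read e8 ff ff 87 as little → 0x87ffffe8
  opcode bits[31:26]=0x21: bnz/J
  [25:0] imm=67108840 (s26→-24) = #-24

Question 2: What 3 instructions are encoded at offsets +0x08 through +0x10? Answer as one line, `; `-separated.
@+08  little-endian(f4 65 f7 10) = 0x10f765f4
  top 6b → 0x4 → andi [RI]
  rd@[25:24]=0x0 ⇒ $0
  imm@[23:0]=0xf765f4 ⇒ #16213492
@+0c  little-endian(01 3a b7 11) = 0x11b73a01
  top 6b → 0x4 → andi [RI]
  rd@[25:24]=0x1 ⇒ $1
  imm@[23:0]=0xb73a01 ⇒ #12007937
@+10  little-endian(e0 ff d0 02) = 0x02d0ffe0
  top 6b → 0x0 → sbi [RI]
  rd@[25:24]=0x2 ⇒ $2
  imm@[23:0]=0xd0ffe0 ⇒ #13696992

andi #16213492, $0; andi #12007937, $1; sbi #13696992, $2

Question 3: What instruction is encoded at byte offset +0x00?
[00] 00 00 40 b4 → 0xb4400000
  opcode bits[31:26]=0x2d: store/RR
  [25:24] rd=0 = $0
  [23:22] rs=1 = $1

store $1, $0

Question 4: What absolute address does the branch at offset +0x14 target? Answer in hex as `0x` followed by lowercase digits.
0x05ac

[14] f8 ff ff 87 → 0x87fffff8
  top 6b → 0x21 → bnz [J]
  imm: (w>>0)&0x3ffffff=0x3fffff8 (s26→-8) → #-8
  target = base 0x059c + off 0x14 + 4 + imm -8 = 0x05ac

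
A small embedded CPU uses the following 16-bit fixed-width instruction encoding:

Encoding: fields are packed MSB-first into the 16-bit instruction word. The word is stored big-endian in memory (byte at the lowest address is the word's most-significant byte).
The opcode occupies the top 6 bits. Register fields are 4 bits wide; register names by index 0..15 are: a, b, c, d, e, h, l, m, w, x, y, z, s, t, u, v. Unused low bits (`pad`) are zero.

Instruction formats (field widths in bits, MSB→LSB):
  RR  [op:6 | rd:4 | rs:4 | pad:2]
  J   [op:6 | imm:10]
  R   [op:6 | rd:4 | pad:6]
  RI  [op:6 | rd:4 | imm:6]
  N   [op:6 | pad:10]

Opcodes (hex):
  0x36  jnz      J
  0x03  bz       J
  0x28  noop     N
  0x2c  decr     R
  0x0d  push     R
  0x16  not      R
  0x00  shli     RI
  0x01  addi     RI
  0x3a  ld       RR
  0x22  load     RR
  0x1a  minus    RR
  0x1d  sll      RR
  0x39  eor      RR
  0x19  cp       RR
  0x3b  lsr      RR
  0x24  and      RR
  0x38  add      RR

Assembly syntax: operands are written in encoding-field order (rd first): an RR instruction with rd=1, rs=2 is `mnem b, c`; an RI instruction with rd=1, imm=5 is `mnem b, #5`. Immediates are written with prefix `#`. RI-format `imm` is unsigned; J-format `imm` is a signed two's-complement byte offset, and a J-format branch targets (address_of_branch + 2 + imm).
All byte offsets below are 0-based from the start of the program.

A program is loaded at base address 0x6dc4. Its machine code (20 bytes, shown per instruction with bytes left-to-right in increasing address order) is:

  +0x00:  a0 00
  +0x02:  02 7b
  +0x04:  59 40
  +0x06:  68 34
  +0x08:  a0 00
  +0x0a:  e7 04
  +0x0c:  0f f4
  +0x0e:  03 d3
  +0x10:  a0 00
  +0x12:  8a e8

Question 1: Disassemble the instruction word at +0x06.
@+06  big-endian(68 34) = 0x6834
  op=0x6834>>10=0x1a ⇒ minus (RR)
  rd: (w>>6)&0xf=0x0 → a
  rs: (w>>2)&0xf=0xd → t

minus a, t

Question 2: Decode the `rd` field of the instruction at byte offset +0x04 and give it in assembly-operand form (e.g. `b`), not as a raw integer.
h

[04] 59 40 → 0x5940
  opcode bits[15:10]=0x16: not/R
  [9:6] rd=5 = h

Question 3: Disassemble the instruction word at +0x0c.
@+0c  big-endian(0f f4) = 0x0ff4
  opcode bits[15:10]=0x3: bz/J
  imm@[9:0]=0x3f4 (s10→-12) ⇒ #-12

bz #-12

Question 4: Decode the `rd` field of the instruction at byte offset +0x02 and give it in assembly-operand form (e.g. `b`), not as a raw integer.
x

off 0x02: read 02 7b as big → 0x027b
  opcode bits[15:10]=0x0: shli/RI
  [9:6] rd=9 = x
  [5:0] imm=59 = #59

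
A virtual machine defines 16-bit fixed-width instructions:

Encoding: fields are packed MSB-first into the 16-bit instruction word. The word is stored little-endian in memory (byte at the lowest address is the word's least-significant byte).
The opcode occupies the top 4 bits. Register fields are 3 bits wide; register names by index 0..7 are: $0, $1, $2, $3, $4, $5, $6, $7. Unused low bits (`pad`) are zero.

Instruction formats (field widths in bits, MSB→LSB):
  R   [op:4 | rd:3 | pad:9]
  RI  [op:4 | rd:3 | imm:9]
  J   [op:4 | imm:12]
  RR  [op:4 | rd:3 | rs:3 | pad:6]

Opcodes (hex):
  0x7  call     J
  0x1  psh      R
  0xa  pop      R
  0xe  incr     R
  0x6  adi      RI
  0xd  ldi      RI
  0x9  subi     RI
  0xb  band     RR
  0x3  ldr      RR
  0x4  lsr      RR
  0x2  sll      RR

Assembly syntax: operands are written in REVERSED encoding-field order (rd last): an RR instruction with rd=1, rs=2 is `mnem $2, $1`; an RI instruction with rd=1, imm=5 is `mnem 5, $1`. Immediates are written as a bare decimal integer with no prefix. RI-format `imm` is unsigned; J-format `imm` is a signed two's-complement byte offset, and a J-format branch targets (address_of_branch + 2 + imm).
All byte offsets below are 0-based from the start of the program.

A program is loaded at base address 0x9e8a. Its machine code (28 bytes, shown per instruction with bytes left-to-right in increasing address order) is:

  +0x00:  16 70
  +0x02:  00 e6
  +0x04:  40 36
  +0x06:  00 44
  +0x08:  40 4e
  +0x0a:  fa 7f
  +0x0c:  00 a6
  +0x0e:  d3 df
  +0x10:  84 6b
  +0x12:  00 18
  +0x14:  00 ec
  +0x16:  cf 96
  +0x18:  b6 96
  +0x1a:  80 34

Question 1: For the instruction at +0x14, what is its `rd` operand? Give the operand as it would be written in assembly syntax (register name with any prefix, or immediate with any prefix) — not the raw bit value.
$6

@+14  little-endian(00 ec) = 0xec00
  opcode bits[15:12]=0xe: incr/R
  rd: (w>>9)&0x7=0x6 → $6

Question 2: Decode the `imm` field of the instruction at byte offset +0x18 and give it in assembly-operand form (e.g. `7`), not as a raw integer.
182

@+18  little-endian(b6 96) = 0x96b6
  opcode bits[15:12]=0x9: subi/RI
  rd@[11:9]=0x3 ⇒ $3
  imm@[8:0]=0xb6 ⇒ 182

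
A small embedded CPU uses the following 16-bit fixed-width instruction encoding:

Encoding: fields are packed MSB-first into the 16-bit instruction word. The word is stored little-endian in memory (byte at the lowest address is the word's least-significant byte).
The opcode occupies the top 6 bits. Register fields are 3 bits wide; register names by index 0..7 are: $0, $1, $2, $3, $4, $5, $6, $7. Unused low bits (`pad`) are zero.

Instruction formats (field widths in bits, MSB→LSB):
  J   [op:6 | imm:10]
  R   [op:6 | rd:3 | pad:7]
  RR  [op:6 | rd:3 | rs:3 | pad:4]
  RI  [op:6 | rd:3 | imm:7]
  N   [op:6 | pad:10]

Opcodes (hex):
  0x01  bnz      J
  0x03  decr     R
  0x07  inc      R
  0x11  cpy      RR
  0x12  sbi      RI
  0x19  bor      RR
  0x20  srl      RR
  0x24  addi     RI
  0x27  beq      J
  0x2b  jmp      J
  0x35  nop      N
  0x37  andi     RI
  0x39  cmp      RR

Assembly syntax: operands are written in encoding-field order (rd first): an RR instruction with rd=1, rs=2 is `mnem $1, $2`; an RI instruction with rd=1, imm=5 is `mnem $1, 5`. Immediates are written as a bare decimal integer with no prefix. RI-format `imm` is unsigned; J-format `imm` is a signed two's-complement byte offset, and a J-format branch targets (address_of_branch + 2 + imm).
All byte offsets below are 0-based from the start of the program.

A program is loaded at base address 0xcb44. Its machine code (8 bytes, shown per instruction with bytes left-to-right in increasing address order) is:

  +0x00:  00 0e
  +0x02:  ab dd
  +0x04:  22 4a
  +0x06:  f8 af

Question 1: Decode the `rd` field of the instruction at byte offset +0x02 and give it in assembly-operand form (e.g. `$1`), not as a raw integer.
$3

off 0x02: read ab dd as little → 0xddab
  top 6b → 0x37 → andi [RI]
  rd: (w>>7)&0x7=0x3 → $3
  imm: (w>>0)&0x7f=0x2b → 43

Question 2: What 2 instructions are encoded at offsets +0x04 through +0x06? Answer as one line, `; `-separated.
+0x04: 22 4a ⇒ word 0x4a22 (little)
  op=0x4a22>>10=0x12 ⇒ sbi (RI)
  rd@[9:7]=0x4 ⇒ $4
  imm@[6:0]=0x22 ⇒ 34
+0x06: f8 af ⇒ word 0xaff8 (little)
  op=0xaff8>>10=0x2b ⇒ jmp (J)
  imm@[9:0]=0x3f8 (s10→-8) ⇒ -8

sbi $4, 34; jmp -8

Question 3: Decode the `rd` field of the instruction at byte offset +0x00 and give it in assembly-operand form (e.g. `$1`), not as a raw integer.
$4

off 0x00: read 00 0e as little → 0x0e00
  opcode bits[15:10]=0x3: decr/R
  [9:7] rd=4 = $4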